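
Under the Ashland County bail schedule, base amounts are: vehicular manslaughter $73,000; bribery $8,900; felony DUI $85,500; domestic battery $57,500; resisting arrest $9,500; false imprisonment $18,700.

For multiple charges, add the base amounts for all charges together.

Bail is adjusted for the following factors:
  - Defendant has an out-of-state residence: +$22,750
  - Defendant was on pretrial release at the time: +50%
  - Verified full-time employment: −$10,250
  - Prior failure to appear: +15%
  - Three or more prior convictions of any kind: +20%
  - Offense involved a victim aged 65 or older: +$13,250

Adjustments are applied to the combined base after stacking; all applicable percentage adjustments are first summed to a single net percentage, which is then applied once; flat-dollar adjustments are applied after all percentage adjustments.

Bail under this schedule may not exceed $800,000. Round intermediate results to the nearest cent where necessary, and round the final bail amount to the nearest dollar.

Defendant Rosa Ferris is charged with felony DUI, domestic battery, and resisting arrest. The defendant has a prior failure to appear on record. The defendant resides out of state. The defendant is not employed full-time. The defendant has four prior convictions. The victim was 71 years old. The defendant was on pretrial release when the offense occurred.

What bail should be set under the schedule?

$318,125

Base amounts from the schedule: felony DUI $85,500; domestic battery $57,500; resisting arrest $9,500.
Stacking rule: sum of all bases. $85,500 + $57,500 + $9,500 = $152,500.
Net percentage adjustment: +50% +15% +20% = +85%. $152,500 × 1.85 = $282,125.
Defendant has an out-of-state residence (+$22,750 flat): $282,125 + $22,750 = $304,875.
Offense involved a victim aged 65 or older (+$13,250 flat): $304,875 + $13,250 = $318,125.
$318,125 is within the $800,000 maximum.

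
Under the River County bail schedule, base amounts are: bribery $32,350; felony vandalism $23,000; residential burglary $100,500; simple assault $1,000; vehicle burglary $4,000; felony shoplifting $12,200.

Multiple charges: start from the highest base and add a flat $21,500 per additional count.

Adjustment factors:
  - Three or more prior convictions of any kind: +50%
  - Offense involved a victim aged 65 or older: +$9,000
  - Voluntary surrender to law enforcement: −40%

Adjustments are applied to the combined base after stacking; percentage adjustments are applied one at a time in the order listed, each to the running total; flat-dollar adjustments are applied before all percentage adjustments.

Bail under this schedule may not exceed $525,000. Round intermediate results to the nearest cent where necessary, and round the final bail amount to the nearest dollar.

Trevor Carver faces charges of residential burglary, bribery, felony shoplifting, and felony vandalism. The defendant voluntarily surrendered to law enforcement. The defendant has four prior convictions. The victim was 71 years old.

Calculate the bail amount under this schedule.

Base amounts from the schedule: residential burglary $100,500; bribery $32,350; felony shoplifting $12,200; felony vandalism $23,000.
Stacking rule: highest base plus $21,500 per additional charge. Highest is residential burglary at $100,500; 3 additional charges → +$64,500. Combined base = $165,000.
Offense involved a victim aged 65 or older (+$9,000 flat): $165,000 + $9,000 = $174,000.
Three or more prior convictions of any kind (+50%): $174,000 × 1.5 = $261,000.
Voluntary surrender to law enforcement (−40%): $261,000 × 0.6 = $156,600.
$156,600 is within the $525,000 maximum.

$156,600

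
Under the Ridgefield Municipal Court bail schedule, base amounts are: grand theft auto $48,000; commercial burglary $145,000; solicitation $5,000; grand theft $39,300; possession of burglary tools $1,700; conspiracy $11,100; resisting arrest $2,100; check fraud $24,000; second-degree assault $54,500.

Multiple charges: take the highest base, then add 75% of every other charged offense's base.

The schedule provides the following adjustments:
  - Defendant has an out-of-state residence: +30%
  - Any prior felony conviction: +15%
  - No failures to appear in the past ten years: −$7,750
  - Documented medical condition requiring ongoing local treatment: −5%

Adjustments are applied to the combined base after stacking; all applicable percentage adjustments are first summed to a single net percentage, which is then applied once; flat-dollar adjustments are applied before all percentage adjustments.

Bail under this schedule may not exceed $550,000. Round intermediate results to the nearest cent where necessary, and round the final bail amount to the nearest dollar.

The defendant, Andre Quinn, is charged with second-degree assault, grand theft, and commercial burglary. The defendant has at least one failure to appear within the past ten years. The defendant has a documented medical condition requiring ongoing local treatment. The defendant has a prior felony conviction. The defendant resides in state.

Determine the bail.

Base amounts from the schedule: second-degree assault $54,500; grand theft $39,300; commercial burglary $145,000.
Stacking rule: highest base plus 75% of each additional charge. Highest is commercial burglary at $145,000. Additional: $54,500 × 75% = $40,875; $39,300 × 75% = $29,475. Combined base = $145,000 + $70,350 = $215,350.
Net percentage adjustment: +15% −5% = +10%. $215,350 × 1.1 = $236,885.
$236,885 is within the $550,000 maximum.

$236,885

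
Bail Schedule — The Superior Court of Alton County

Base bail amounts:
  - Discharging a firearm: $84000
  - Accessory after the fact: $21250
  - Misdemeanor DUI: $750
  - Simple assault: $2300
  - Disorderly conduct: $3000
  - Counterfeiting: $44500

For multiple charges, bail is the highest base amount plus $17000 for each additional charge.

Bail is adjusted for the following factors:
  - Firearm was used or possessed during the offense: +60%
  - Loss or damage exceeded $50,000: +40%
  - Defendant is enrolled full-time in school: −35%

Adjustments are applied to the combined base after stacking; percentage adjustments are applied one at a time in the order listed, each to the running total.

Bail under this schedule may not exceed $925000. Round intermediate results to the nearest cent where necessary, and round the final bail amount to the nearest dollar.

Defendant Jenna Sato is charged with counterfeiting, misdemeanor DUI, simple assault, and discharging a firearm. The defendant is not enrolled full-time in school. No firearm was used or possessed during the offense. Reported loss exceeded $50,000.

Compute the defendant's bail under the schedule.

Base amounts from the schedule: counterfeiting $44500; misdemeanor DUI $750; simple assault $2300; discharging a firearm $84000.
Stacking rule: highest base plus $17000 per additional charge. Highest is discharging a firearm at $84000; 3 additional charges → +$51000. Combined base = $135000.
Loss or damage exceeded $50,000 (+40%): $135000 × 1.4 = $189000.
$189000 is within the $925000 maximum.

$189000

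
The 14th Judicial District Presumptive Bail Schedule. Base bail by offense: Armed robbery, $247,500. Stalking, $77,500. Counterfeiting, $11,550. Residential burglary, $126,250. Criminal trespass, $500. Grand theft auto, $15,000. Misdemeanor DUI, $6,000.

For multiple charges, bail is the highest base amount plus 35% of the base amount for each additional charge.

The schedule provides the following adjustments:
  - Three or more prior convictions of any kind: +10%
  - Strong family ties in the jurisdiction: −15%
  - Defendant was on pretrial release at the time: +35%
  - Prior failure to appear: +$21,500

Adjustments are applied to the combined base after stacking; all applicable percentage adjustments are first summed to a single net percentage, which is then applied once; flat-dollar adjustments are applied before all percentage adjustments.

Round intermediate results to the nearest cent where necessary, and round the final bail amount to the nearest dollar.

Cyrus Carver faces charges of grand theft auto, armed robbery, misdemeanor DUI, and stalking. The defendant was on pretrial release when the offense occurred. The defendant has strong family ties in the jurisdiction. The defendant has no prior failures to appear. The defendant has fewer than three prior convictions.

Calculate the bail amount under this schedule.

Base amounts from the schedule: grand theft auto $15,000; armed robbery $247,500; misdemeanor DUI $6,000; stalking $77,500.
Stacking rule: highest base plus 35% of each additional charge. Highest is armed robbery at $247,500. Additional: $15,000 × 35% = $5,250; $6,000 × 35% = $2,100; $77,500 × 35% = $27,125. Combined base = $247,500 + $34,475 = $281,975.
Net percentage adjustment: −15% +35% = +20%. $281,975 × 1.2 = $338,370.

$338,370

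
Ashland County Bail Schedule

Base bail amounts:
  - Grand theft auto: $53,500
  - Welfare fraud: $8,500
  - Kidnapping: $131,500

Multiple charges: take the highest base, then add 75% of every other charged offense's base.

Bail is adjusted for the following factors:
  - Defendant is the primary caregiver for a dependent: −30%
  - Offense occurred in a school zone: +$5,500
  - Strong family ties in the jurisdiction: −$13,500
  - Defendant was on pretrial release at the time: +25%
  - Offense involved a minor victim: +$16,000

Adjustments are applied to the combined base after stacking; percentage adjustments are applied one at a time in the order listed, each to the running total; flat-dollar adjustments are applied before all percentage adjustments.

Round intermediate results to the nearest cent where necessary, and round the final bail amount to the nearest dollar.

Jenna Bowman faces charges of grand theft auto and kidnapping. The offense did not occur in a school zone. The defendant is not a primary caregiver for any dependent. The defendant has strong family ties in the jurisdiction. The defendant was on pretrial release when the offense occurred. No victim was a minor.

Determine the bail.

$197,656

Base amounts from the schedule: grand theft auto $53,500; kidnapping $131,500.
Stacking rule: highest base plus 75% of each additional charge. Highest is kidnapping at $131,500. Additional: $53,500 × 75% = $40,125. Combined base = $131,500 + $40,125 = $171,625.
Strong family ties in the jurisdiction (−$13,500 flat): $171,625 − $13,500 = $158,125.
Defendant was on pretrial release at the time (+25%): $158,125 × 1.25 = $197,656.25.
Rounded to the nearest dollar: $197,656.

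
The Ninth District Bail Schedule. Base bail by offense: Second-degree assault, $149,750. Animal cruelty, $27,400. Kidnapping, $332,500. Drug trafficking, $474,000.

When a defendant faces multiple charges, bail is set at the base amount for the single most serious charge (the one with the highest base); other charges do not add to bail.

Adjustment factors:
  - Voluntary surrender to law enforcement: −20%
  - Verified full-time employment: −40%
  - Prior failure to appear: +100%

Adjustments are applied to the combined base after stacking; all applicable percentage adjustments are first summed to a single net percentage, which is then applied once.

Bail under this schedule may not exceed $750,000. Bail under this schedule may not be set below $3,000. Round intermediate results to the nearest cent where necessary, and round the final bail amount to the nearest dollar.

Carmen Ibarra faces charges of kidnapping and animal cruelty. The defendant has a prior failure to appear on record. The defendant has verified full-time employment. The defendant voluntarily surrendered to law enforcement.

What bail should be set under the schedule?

Base amounts from the schedule: kidnapping $332,500; animal cruelty $27,400.
Stacking rule: use the highest base only. Highest is kidnapping at $332,500. Combined base = $332,500.
Net percentage adjustment: −20% −40% +100% = +40%. $332,500 × 1.4 = $465,500.
$465,500 is within the $750,000 maximum.
$465,500 is at or above the $3,000 minimum.

$465,500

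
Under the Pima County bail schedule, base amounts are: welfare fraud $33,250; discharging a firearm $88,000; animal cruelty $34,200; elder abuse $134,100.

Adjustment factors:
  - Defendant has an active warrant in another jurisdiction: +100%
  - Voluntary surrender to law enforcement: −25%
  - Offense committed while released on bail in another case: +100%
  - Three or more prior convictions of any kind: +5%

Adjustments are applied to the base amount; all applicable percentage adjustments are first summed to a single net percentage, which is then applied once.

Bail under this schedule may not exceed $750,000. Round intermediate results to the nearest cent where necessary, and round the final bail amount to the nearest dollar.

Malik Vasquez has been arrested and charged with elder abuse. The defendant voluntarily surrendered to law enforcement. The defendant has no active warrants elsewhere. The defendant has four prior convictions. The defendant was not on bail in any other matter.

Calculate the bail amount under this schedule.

Base amounts from the schedule: elder abuse $134,100.
Single charge. Combined base = $134,100.
Net percentage adjustment: −25% +5% = −20%. $134,100 × 0.8 = $107,280.
$107,280 is within the $750,000 maximum.

$107,280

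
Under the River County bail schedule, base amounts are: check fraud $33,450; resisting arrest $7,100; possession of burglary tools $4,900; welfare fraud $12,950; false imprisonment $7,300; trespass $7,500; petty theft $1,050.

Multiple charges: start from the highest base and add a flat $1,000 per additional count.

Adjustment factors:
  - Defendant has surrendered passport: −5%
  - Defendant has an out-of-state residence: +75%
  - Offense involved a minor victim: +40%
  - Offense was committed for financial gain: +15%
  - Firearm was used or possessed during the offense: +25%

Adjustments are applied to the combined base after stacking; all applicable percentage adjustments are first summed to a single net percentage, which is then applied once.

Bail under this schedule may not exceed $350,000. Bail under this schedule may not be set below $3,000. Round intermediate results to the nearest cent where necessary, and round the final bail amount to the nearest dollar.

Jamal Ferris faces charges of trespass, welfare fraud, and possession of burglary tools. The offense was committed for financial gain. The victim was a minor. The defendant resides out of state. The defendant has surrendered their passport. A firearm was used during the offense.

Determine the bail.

Base amounts from the schedule: trespass $7,500; welfare fraud $12,950; possession of burglary tools $4,900.
Stacking rule: highest base plus $1,000 per additional charge. Highest is welfare fraud at $12,950; 2 additional charges → +$2,000. Combined base = $14,950.
Net percentage adjustment: −5% +75% +40% +15% +25% = +150%. $14,950 × 2.5 = $37,375.
$37,375 is within the $350,000 maximum.
$37,375 is at or above the $3,000 minimum.

$37,375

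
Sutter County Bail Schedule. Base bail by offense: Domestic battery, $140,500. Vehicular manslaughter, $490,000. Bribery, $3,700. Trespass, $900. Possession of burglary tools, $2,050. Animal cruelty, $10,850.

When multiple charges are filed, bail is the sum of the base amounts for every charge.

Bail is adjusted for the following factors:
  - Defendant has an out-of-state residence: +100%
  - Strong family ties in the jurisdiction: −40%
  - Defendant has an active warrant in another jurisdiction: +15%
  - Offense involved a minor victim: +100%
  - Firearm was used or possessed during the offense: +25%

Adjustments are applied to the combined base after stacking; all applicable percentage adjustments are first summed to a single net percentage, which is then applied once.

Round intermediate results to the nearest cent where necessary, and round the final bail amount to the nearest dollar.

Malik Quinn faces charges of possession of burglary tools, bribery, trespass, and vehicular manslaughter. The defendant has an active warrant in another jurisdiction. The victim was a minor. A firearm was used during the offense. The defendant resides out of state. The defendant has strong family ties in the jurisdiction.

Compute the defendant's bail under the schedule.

Base amounts from the schedule: possession of burglary tools $2,050; bribery $3,700; trespass $900; vehicular manslaughter $490,000.
Stacking rule: sum of all bases. $2,050 + $3,700 + $900 + $490,000 = $496,650.
Net percentage adjustment: +100% −40% +15% +100% +25% = +200%. $496,650 × 3 = $1,489,950.

$1,489,950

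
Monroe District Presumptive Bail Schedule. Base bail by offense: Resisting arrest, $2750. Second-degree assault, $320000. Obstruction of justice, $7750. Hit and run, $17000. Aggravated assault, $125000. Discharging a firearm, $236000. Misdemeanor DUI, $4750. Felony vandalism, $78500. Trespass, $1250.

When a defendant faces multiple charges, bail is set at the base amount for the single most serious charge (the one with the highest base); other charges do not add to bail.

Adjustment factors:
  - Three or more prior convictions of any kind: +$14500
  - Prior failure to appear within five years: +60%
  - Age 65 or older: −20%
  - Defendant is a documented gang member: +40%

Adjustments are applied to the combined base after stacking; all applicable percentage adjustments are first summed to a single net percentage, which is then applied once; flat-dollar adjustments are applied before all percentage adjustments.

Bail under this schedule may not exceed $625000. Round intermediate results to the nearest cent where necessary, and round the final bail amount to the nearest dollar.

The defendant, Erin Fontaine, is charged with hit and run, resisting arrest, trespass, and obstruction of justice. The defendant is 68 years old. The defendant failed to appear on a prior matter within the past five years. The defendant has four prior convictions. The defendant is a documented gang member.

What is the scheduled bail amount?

$56700

Base amounts from the schedule: hit and run $17000; resisting arrest $2750; trespass $1250; obstruction of justice $7750.
Stacking rule: use the highest base only. Highest is hit and run at $17000. Combined base = $17000.
Three or more prior convictions of any kind (+$14500 flat): $17000 + $14500 = $31500.
Net percentage adjustment: +60% −20% +40% = +80%. $31500 × 1.8 = $56700.
$56700 is within the $625000 maximum.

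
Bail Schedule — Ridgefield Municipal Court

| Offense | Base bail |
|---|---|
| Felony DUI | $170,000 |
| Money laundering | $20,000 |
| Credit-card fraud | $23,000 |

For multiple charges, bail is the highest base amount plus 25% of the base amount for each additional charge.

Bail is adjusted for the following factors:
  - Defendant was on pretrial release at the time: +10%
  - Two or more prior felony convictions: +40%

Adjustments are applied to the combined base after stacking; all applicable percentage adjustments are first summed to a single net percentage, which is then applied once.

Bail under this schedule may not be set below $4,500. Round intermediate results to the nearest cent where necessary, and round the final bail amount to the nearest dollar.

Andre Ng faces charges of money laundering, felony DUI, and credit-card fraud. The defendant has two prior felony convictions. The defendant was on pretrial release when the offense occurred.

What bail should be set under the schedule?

Base amounts from the schedule: money laundering $20,000; felony DUI $170,000; credit-card fraud $23,000.
Stacking rule: highest base plus 25% of each additional charge. Highest is felony DUI at $170,000. Additional: $20,000 × 25% = $5,000; $23,000 × 25% = $5,750. Combined base = $170,000 + $10,750 = $180,750.
Net percentage adjustment: +10% +40% = +50%. $180,750 × 1.5 = $271,125.
$271,125 is at or above the $4,500 minimum.

$271,125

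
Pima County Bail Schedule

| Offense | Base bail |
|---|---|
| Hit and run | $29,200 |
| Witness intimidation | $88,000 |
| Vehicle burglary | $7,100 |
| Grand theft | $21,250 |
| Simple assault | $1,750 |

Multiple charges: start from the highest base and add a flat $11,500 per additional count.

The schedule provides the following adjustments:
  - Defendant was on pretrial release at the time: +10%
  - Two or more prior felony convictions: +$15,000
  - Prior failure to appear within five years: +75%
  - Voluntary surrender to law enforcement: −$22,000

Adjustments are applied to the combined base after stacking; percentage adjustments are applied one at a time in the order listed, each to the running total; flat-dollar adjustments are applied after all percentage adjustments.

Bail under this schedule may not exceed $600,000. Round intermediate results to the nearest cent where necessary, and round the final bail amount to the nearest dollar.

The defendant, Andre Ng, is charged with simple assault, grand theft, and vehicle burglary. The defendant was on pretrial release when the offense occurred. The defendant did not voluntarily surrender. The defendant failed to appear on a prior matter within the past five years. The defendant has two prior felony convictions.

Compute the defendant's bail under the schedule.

Base amounts from the schedule: simple assault $1,750; grand theft $21,250; vehicle burglary $7,100.
Stacking rule: highest base plus $11,500 per additional charge. Highest is grand theft at $21,250; 2 additional charges → +$23,000. Combined base = $44,250.
Defendant was on pretrial release at the time (+10%): $44,250 × 1.1 = $48,675.
Prior failure to appear within five years (+75%): $48,675 × 1.75 = $85,181.25.
Two or more prior felony convictions (+$15,000 flat): $85,181.25 + $15,000 = $100,181.25.
$100,181.25 is within the $600,000 maximum.
Rounded to the nearest dollar: $100,181.

$100,181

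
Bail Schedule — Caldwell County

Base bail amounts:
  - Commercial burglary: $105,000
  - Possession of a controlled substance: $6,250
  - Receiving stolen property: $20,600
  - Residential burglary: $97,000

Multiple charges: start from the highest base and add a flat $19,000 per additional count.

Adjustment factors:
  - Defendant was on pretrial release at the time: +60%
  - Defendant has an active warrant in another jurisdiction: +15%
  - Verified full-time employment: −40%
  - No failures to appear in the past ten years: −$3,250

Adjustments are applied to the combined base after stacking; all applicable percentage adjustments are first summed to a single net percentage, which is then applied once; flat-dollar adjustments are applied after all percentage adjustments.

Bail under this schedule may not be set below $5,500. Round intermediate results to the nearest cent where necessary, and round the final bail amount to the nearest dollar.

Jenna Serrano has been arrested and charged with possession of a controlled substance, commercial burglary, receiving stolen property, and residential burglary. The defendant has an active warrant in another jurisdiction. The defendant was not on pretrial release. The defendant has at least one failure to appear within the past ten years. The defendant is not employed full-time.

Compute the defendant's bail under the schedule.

$186,300

Base amounts from the schedule: possession of a controlled substance $6,250; commercial burglary $105,000; receiving stolen property $20,600; residential burglary $97,000.
Stacking rule: highest base plus $19,000 per additional charge. Highest is commercial burglary at $105,000; 3 additional charges → +$57,000. Combined base = $162,000.
Defendant has an active warrant in another jurisdiction (+15%): $162,000 × 1.15 = $186,300.
$186,300 is at or above the $5,500 minimum.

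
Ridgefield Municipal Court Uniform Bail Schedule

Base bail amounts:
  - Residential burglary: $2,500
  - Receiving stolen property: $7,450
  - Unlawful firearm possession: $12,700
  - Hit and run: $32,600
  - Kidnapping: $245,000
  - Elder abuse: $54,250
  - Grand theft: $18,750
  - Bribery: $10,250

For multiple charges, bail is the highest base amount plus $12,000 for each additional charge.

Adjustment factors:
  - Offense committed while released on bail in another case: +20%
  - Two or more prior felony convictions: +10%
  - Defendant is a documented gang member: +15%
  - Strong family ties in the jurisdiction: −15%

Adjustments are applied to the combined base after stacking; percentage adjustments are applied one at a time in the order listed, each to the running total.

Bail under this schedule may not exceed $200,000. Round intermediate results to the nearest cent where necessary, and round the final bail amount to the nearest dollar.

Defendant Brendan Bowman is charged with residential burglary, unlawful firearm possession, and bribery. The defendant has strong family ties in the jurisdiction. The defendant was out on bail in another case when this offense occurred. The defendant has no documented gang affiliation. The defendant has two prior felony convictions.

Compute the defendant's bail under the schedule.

Base amounts from the schedule: residential burglary $2,500; unlawful firearm possession $12,700; bribery $10,250.
Stacking rule: highest base plus $12,000 per additional charge. Highest is unlawful firearm possession at $12,700; 2 additional charges → +$24,000. Combined base = $36,700.
Offense committed while released on bail in another case (+20%): $36,700 × 1.2 = $44,040.
Two or more prior felony convictions (+10%): $44,040 × 1.1 = $48,444.
Strong family ties in the jurisdiction (−15%): $48,444 × 0.85 = $41,177.40.
$41,177.40 is within the $200,000 maximum.
Rounded to the nearest dollar: $41,177.

$41,177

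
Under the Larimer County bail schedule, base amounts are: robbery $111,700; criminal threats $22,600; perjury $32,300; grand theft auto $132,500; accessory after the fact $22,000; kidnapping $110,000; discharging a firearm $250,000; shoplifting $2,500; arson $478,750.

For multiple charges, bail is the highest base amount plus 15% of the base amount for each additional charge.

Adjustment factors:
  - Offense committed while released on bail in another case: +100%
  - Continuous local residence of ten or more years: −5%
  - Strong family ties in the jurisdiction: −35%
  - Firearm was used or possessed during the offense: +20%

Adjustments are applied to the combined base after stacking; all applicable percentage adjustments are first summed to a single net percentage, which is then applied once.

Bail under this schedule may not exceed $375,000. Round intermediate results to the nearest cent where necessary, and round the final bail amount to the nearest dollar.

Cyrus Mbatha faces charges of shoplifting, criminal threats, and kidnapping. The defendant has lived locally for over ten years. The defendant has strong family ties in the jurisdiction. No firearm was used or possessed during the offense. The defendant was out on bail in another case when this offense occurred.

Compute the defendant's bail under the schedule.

$182,024

Base amounts from the schedule: shoplifting $2,500; criminal threats $22,600; kidnapping $110,000.
Stacking rule: highest base plus 15% of each additional charge. Highest is kidnapping at $110,000. Additional: $2,500 × 15% = $375; $22,600 × 15% = $3,390. Combined base = $110,000 + $3,765 = $113,765.
Net percentage adjustment: +100% −5% −35% = +60%. $113,765 × 1.6 = $182,024.
$182,024 is within the $375,000 maximum.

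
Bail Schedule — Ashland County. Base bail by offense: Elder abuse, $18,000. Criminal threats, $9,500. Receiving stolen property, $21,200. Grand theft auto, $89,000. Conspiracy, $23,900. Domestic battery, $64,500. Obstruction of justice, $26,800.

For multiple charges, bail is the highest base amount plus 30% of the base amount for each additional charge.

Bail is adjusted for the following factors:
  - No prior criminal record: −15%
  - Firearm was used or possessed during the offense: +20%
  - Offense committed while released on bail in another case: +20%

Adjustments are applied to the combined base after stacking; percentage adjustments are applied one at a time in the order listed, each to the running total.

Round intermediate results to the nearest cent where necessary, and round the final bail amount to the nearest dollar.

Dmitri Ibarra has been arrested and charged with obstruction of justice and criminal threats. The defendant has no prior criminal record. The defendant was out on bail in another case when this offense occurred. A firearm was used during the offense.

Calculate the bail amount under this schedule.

$36,292

Base amounts from the schedule: obstruction of justice $26,800; criminal threats $9,500.
Stacking rule: highest base plus 30% of each additional charge. Highest is obstruction of justice at $26,800. Additional: $9,500 × 30% = $2,850. Combined base = $26,800 + $2,850 = $29,650.
No prior criminal record (−15%): $29,650 × 0.85 = $25,202.50.
Firearm was used or possessed during the offense (+20%): $25,202.50 × 1.2 = $30,243.
Offense committed while released on bail in another case (+20%): $30,243 × 1.2 = $36,291.60.
Rounded to the nearest dollar: $36,292.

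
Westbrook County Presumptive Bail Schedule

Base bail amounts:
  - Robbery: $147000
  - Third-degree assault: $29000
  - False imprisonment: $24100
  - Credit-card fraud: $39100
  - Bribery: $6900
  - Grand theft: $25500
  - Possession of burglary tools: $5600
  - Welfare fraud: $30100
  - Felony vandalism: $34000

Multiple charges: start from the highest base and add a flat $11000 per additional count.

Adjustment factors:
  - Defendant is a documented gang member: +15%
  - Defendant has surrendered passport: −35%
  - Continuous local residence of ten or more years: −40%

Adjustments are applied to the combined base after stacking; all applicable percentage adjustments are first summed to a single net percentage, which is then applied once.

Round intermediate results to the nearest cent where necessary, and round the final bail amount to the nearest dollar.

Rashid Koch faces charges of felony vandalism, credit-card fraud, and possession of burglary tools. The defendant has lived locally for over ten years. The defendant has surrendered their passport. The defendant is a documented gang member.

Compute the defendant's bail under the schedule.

$24440

Base amounts from the schedule: felony vandalism $34000; credit-card fraud $39100; possession of burglary tools $5600.
Stacking rule: highest base plus $11000 per additional charge. Highest is credit-card fraud at $39100; 2 additional charges → +$22000. Combined base = $61100.
Net percentage adjustment: +15% −35% −40% = −60%. $61100 × 0.4 = $24440.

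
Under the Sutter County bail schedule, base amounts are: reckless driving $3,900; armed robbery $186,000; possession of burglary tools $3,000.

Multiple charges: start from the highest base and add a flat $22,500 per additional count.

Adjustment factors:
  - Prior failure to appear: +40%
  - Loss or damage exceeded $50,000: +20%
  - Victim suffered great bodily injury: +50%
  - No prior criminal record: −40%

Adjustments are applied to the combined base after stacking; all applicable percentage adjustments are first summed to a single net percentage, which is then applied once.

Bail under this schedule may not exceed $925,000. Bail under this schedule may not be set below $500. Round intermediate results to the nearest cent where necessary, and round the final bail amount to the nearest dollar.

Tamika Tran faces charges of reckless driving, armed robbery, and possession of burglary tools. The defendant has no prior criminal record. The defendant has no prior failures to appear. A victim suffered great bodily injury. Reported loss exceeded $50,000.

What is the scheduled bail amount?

$300,300

Base amounts from the schedule: reckless driving $3,900; armed robbery $186,000; possession of burglary tools $3,000.
Stacking rule: highest base plus $22,500 per additional charge. Highest is armed robbery at $186,000; 2 additional charges → +$45,000. Combined base = $231,000.
Net percentage adjustment: +20% +50% −40% = +30%. $231,000 × 1.3 = $300,300.
$300,300 is within the $925,000 maximum.
$300,300 is at or above the $500 minimum.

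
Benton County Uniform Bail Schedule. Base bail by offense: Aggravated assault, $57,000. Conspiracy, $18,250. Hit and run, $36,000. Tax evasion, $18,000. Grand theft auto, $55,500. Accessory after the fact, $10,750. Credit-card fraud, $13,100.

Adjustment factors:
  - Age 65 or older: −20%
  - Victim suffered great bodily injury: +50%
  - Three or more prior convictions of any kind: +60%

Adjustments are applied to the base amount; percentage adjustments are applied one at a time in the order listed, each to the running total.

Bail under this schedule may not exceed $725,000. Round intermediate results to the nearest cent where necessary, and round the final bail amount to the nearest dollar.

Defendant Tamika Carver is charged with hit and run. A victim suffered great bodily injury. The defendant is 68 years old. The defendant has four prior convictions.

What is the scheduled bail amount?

$69,120

Base amounts from the schedule: hit and run $36,000.
Single charge. Combined base = $36,000.
Age 65 or older (−20%): $36,000 × 0.8 = $28,800.
Victim suffered great bodily injury (+50%): $28,800 × 1.5 = $43,200.
Three or more prior convictions of any kind (+60%): $43,200 × 1.6 = $69,120.
$69,120 is within the $725,000 maximum.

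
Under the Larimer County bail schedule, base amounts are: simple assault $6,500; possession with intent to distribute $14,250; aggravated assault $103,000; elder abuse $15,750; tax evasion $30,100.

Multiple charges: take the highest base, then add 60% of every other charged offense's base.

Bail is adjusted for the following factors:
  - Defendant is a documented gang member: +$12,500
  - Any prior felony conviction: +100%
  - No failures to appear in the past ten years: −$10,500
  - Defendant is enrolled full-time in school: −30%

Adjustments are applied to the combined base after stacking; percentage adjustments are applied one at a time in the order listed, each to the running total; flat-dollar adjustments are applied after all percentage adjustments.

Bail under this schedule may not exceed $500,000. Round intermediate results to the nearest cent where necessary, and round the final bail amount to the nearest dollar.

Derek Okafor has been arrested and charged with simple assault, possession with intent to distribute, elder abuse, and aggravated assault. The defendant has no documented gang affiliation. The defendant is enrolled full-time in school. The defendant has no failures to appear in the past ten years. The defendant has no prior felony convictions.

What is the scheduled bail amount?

$76,930

Base amounts from the schedule: simple assault $6,500; possession with intent to distribute $14,250; elder abuse $15,750; aggravated assault $103,000.
Stacking rule: highest base plus 60% of each additional charge. Highest is aggravated assault at $103,000. Additional: $6,500 × 60% = $3,900; $14,250 × 60% = $8,550; $15,750 × 60% = $9,450. Combined base = $103,000 + $21,900 = $124,900.
Defendant is enrolled full-time in school (−30%): $124,900 × 0.7 = $87,430.
No failures to appear in the past ten years (−$10,500 flat): $87,430 − $10,500 = $76,930.
$76,930 is within the $500,000 maximum.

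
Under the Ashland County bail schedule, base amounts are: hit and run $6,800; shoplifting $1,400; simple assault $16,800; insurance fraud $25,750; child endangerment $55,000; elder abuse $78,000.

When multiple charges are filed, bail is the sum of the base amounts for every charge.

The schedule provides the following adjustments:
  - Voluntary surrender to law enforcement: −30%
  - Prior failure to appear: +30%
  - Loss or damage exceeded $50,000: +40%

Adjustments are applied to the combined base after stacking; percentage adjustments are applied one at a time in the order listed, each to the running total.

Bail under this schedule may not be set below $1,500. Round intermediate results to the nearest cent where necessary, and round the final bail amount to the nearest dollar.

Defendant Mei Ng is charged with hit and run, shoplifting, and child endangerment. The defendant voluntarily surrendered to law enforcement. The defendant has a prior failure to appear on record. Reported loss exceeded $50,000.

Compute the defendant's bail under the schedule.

Base amounts from the schedule: hit and run $6,800; shoplifting $1,400; child endangerment $55,000.
Stacking rule: sum of all bases. $6,800 + $1,400 + $55,000 = $63,200.
Voluntary surrender to law enforcement (−30%): $63,200 × 0.7 = $44,240.
Prior failure to appear (+30%): $44,240 × 1.3 = $57,512.
Loss or damage exceeded $50,000 (+40%): $57,512 × 1.4 = $80,516.80.
$80,516.80 is at or above the $1,500 minimum.
Rounded to the nearest dollar: $80,517.

$80,517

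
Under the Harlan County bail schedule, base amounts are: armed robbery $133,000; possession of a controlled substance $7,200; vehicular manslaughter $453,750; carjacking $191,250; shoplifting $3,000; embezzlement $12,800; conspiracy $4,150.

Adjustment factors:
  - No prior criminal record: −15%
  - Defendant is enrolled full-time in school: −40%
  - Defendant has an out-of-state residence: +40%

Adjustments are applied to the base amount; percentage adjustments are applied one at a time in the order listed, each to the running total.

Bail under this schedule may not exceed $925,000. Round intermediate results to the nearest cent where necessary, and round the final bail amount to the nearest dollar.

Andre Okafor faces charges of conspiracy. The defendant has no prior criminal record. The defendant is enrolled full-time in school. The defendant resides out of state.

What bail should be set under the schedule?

Base amounts from the schedule: conspiracy $4,150.
Single charge. Combined base = $4,150.
No prior criminal record (−15%): $4,150 × 0.85 = $3,527.50.
Defendant is enrolled full-time in school (−40%): $3,527.50 × 0.6 = $2,116.50.
Defendant has an out-of-state residence (+40%): $2,116.50 × 1.4 = $2,963.10.
$2,963.10 is within the $925,000 maximum.
Rounded to the nearest dollar: $2,963.

$2,963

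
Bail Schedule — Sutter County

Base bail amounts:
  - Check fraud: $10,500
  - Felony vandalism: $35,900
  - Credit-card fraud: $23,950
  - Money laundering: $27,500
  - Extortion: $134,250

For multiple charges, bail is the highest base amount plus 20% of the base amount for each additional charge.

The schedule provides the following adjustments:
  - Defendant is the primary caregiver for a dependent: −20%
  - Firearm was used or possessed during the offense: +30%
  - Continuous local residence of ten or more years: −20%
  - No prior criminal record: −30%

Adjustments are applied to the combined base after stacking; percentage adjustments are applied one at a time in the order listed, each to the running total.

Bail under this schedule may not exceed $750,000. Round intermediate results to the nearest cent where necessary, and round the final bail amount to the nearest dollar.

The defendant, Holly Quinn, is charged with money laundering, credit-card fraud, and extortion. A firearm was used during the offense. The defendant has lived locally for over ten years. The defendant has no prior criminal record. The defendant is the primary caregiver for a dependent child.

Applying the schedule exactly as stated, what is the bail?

$84,180

Base amounts from the schedule: money laundering $27,500; credit-card fraud $23,950; extortion $134,250.
Stacking rule: highest base plus 20% of each additional charge. Highest is extortion at $134,250. Additional: $27,500 × 20% = $5,500; $23,950 × 20% = $4,790. Combined base = $134,250 + $10,290 = $144,540.
Defendant is the primary caregiver for a dependent (−20%): $144,540 × 0.8 = $115,632.
Firearm was used or possessed during the offense (+30%): $115,632 × 1.3 = $150,321.60.
Continuous local residence of ten or more years (−20%): $150,321.60 × 0.8 = $120,257.28.
No prior criminal record (−30%): $120,257.28 × 0.7 = $84,180.10.
$84,180.10 is within the $750,000 maximum.
Rounded to the nearest dollar: $84,180.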